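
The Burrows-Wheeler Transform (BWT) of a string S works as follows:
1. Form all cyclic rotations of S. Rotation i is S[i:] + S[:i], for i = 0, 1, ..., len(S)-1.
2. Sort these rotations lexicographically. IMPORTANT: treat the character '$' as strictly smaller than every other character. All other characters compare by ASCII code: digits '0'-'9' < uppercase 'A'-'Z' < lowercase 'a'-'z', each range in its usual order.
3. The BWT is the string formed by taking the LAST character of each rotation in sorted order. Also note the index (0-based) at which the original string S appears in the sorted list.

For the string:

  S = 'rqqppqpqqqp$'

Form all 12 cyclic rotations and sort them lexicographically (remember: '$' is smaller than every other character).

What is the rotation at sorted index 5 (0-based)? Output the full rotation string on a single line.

All 12 rotations (rotation i = S[i:]+S[:i]):
  rot[0] = rqqppqpqqqp$
  rot[1] = qqppqpqqqp$r
  rot[2] = qppqpqqqp$rq
  rot[3] = ppqpqqqp$rqq
  rot[4] = pqpqqqp$rqqp
  rot[5] = qpqqqp$rqqpp
  rot[6] = pqqqp$rqqppq
  rot[7] = qqqp$rqqppqp
  rot[8] = qqp$rqqppqpq
  rot[9] = qp$rqqppqpqq
  rot[10] = p$rqqppqpqqq
  rot[11] = $rqqppqpqqqp
Sorted (with $ < everything):
  sorted[0] = $rqqppqpqqqp
  sorted[1] = p$rqqppqpqqq
  sorted[2] = ppqpqqqp$rqq
  sorted[3] = pqpqqqp$rqqp
  sorted[4] = pqqqp$rqqppq
  sorted[5] = qp$rqqppqpqq
  sorted[6] = qppqpqqqp$rq
  sorted[7] = qpqqqp$rqqpp
  sorted[8] = qqp$rqqppqpq
  sorted[9] = qqppqpqqqp$r
  sorted[10] = qqqp$rqqppqp
  sorted[11] = rqqppqpqqqp$
sorted[5] = qp$rqqppqpqq

Answer: qp$rqqppqpqq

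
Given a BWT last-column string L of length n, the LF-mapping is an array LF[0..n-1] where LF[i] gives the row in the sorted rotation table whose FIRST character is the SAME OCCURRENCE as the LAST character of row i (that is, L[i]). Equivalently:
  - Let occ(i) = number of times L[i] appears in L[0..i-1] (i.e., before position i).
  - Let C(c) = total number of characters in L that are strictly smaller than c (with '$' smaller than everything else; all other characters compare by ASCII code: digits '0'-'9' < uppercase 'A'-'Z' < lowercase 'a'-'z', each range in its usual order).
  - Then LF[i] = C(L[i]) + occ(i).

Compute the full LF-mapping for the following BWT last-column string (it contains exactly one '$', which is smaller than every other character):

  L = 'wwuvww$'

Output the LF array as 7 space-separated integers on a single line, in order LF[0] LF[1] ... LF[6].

Char counts: '$':1, 'u':1, 'v':1, 'w':4
C (first-col start): C('$')=0, C('u')=1, C('v')=2, C('w')=3
L[0]='w': occ=0, LF[0]=C('w')+0=3+0=3
L[1]='w': occ=1, LF[1]=C('w')+1=3+1=4
L[2]='u': occ=0, LF[2]=C('u')+0=1+0=1
L[3]='v': occ=0, LF[3]=C('v')+0=2+0=2
L[4]='w': occ=2, LF[4]=C('w')+2=3+2=5
L[5]='w': occ=3, LF[5]=C('w')+3=3+3=6
L[6]='$': occ=0, LF[6]=C('$')+0=0+0=0

Answer: 3 4 1 2 5 6 0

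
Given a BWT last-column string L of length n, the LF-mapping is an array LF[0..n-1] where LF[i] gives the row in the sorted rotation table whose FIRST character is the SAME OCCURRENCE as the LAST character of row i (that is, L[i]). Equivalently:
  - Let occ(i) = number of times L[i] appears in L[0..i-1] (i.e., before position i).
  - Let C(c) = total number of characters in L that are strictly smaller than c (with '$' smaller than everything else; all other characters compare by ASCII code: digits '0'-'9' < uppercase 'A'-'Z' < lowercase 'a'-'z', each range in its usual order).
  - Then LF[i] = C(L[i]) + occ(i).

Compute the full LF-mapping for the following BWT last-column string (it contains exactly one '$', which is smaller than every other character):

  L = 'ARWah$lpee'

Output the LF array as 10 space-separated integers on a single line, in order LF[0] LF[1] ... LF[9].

Char counts: '$':1, 'A':1, 'R':1, 'W':1, 'a':1, 'e':2, 'h':1, 'l':1, 'p':1
C (first-col start): C('$')=0, C('A')=1, C('R')=2, C('W')=3, C('a')=4, C('e')=5, C('h')=7, C('l')=8, C('p')=9
L[0]='A': occ=0, LF[0]=C('A')+0=1+0=1
L[1]='R': occ=0, LF[1]=C('R')+0=2+0=2
L[2]='W': occ=0, LF[2]=C('W')+0=3+0=3
L[3]='a': occ=0, LF[3]=C('a')+0=4+0=4
L[4]='h': occ=0, LF[4]=C('h')+0=7+0=7
L[5]='$': occ=0, LF[5]=C('$')+0=0+0=0
L[6]='l': occ=0, LF[6]=C('l')+0=8+0=8
L[7]='p': occ=0, LF[7]=C('p')+0=9+0=9
L[8]='e': occ=0, LF[8]=C('e')+0=5+0=5
L[9]='e': occ=1, LF[9]=C('e')+1=5+1=6

Answer: 1 2 3 4 7 0 8 9 5 6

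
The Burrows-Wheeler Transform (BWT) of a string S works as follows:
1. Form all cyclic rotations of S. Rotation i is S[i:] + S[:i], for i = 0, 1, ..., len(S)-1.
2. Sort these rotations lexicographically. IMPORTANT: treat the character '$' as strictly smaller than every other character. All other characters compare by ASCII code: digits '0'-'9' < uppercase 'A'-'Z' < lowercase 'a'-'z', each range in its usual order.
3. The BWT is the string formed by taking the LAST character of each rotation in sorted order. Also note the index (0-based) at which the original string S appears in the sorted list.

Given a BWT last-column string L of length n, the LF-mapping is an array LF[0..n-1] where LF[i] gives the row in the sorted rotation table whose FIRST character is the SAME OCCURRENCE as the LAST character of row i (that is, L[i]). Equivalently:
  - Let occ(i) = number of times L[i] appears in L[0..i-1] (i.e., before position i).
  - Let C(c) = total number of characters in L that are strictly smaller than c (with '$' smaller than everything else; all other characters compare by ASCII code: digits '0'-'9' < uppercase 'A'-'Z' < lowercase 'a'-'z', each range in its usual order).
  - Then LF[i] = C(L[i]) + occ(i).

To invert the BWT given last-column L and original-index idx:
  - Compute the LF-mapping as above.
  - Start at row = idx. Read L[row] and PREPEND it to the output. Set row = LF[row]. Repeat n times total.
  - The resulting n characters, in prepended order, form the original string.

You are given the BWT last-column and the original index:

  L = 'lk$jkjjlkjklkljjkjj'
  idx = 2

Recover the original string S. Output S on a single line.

Answer: jjkljlkjlkkkjkjjjl$

Derivation:
LF mapping: 15 9 0 1 10 2 3 16 11 4 12 17 13 18 5 6 14 7 8
Walk LF starting at row 2, prepending L[row]:
  step 1: row=2, L[2]='$', prepend. Next row=LF[2]=0
  step 2: row=0, L[0]='l', prepend. Next row=LF[0]=15
  step 3: row=15, L[15]='j', prepend. Next row=LF[15]=6
  step 4: row=6, L[6]='j', prepend. Next row=LF[6]=3
  step 5: row=3, L[3]='j', prepend. Next row=LF[3]=1
  step 6: row=1, L[1]='k', prepend. Next row=LF[1]=9
  step 7: row=9, L[9]='j', prepend. Next row=LF[9]=4
  step 8: row=4, L[4]='k', prepend. Next row=LF[4]=10
  step 9: row=10, L[10]='k', prepend. Next row=LF[10]=12
  step 10: row=12, L[12]='k', prepend. Next row=LF[12]=13
  step 11: row=13, L[13]='l', prepend. Next row=LF[13]=18
  step 12: row=18, L[18]='j', prepend. Next row=LF[18]=8
  step 13: row=8, L[8]='k', prepend. Next row=LF[8]=11
  step 14: row=11, L[11]='l', prepend. Next row=LF[11]=17
  step 15: row=17, L[17]='j', prepend. Next row=LF[17]=7
  step 16: row=7, L[7]='l', prepend. Next row=LF[7]=16
  step 17: row=16, L[16]='k', prepend. Next row=LF[16]=14
  step 18: row=14, L[14]='j', prepend. Next row=LF[14]=5
  step 19: row=5, L[5]='j', prepend. Next row=LF[5]=2
Reversed output: jjkljlkjlkkkjkjjjl$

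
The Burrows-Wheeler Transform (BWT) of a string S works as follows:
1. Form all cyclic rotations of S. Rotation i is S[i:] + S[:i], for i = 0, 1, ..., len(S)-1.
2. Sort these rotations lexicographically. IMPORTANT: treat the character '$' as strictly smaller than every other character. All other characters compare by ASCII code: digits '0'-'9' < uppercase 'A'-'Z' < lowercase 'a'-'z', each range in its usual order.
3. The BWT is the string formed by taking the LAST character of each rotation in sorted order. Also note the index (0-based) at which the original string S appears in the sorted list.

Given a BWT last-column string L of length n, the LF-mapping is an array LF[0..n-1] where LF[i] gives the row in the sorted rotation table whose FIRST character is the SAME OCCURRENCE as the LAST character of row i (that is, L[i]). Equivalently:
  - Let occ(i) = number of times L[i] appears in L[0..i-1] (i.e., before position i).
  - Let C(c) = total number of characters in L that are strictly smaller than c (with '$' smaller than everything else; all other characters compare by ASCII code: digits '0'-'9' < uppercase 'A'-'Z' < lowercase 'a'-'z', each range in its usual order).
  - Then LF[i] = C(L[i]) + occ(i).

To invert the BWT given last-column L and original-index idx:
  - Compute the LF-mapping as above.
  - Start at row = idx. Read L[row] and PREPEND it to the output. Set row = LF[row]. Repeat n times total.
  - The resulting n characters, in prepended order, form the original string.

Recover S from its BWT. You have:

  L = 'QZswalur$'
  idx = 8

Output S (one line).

Answer: walrusZQ$

Derivation:
LF mapping: 1 2 6 8 3 4 7 5 0
Walk LF starting at row 8, prepending L[row]:
  step 1: row=8, L[8]='$', prepend. Next row=LF[8]=0
  step 2: row=0, L[0]='Q', prepend. Next row=LF[0]=1
  step 3: row=1, L[1]='Z', prepend. Next row=LF[1]=2
  step 4: row=2, L[2]='s', prepend. Next row=LF[2]=6
  step 5: row=6, L[6]='u', prepend. Next row=LF[6]=7
  step 6: row=7, L[7]='r', prepend. Next row=LF[7]=5
  step 7: row=5, L[5]='l', prepend. Next row=LF[5]=4
  step 8: row=4, L[4]='a', prepend. Next row=LF[4]=3
  step 9: row=3, L[3]='w', prepend. Next row=LF[3]=8
Reversed output: walrusZQ$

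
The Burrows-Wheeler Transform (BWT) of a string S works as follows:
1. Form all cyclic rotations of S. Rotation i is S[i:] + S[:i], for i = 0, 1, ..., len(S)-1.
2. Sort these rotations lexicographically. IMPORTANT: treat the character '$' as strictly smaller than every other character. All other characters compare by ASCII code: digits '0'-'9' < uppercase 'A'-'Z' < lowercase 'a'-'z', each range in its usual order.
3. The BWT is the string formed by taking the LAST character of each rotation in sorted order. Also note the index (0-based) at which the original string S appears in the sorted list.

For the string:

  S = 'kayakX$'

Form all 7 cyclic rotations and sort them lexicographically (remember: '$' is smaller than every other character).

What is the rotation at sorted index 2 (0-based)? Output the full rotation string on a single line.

All 7 rotations (rotation i = S[i:]+S[:i]):
  rot[0] = kayakX$
  rot[1] = ayakX$k
  rot[2] = yakX$ka
  rot[3] = akX$kay
  rot[4] = kX$kaya
  rot[5] = X$kayak
  rot[6] = $kayakX
Sorted (with $ < everything):
  sorted[0] = $kayakX
  sorted[1] = X$kayak
  sorted[2] = akX$kay
  sorted[3] = ayakX$k
  sorted[4] = kX$kaya
  sorted[5] = kayakX$
  sorted[6] = yakX$ka
sorted[2] = akX$kay

Answer: akX$kay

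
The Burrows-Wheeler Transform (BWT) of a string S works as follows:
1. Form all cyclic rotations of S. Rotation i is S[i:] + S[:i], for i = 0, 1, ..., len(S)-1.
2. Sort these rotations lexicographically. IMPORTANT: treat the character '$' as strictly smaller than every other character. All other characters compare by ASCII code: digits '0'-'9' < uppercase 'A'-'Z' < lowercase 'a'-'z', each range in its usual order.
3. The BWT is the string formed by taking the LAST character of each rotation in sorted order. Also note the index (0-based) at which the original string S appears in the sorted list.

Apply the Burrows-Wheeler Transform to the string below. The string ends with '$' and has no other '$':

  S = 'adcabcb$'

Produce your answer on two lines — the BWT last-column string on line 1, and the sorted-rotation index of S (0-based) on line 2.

Answer: bc$cadba
2

Derivation:
All 8 rotations (rotation i = S[i:]+S[:i]):
  rot[0] = adcabcb$
  rot[1] = dcabcb$a
  rot[2] = cabcb$ad
  rot[3] = abcb$adc
  rot[4] = bcb$adca
  rot[5] = cb$adcab
  rot[6] = b$adcabc
  rot[7] = $adcabcb
Sorted (with $ < everything):
  sorted[0] = $adcabcb  (last char: 'b')
  sorted[1] = abcb$adc  (last char: 'c')
  sorted[2] = adcabcb$  (last char: '$')
  sorted[3] = b$adcabc  (last char: 'c')
  sorted[4] = bcb$adca  (last char: 'a')
  sorted[5] = cabcb$ad  (last char: 'd')
  sorted[6] = cb$adcab  (last char: 'b')
  sorted[7] = dcabcb$a  (last char: 'a')
Last column: bc$cadba
Original string S is at sorted index 2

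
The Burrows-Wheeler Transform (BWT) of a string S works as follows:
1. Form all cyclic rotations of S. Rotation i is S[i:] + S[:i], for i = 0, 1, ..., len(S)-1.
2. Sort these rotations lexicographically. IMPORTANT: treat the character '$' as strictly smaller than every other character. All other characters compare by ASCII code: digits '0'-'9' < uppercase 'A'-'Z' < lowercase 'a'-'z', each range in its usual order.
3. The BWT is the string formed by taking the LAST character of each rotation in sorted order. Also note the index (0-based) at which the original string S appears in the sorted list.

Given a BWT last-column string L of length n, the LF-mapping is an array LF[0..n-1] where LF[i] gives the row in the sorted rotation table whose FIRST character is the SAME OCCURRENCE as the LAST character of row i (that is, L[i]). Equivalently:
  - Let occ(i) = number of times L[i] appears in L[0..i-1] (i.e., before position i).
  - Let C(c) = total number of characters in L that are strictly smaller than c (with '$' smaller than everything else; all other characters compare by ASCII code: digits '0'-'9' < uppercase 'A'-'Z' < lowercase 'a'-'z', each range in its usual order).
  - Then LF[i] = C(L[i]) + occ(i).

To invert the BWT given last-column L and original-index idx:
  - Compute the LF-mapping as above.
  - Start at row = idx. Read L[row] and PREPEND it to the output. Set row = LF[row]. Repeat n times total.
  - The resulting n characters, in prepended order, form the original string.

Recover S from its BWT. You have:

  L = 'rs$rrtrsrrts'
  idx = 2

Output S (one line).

Answer: rrrrsttrssr$

Derivation:
LF mapping: 1 7 0 2 3 10 4 8 5 6 11 9
Walk LF starting at row 2, prepending L[row]:
  step 1: row=2, L[2]='$', prepend. Next row=LF[2]=0
  step 2: row=0, L[0]='r', prepend. Next row=LF[0]=1
  step 3: row=1, L[1]='s', prepend. Next row=LF[1]=7
  step 4: row=7, L[7]='s', prepend. Next row=LF[7]=8
  step 5: row=8, L[8]='r', prepend. Next row=LF[8]=5
  step 6: row=5, L[5]='t', prepend. Next row=LF[5]=10
  step 7: row=10, L[10]='t', prepend. Next row=LF[10]=11
  step 8: row=11, L[11]='s', prepend. Next row=LF[11]=9
  step 9: row=9, L[9]='r', prepend. Next row=LF[9]=6
  step 10: row=6, L[6]='r', prepend. Next row=LF[6]=4
  step 11: row=4, L[4]='r', prepend. Next row=LF[4]=3
  step 12: row=3, L[3]='r', prepend. Next row=LF[3]=2
Reversed output: rrrrsttrssr$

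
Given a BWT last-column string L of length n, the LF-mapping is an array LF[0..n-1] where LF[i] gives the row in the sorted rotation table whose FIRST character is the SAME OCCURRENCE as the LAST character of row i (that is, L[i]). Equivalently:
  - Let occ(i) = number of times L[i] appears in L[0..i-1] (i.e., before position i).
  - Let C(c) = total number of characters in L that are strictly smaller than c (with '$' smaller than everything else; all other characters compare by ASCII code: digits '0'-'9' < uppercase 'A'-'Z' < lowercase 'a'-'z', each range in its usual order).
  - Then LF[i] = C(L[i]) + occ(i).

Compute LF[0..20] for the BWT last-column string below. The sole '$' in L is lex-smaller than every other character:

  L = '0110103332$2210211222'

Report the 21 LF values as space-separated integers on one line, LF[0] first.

Char counts: '$':1, '0':4, '1':6, '2':7, '3':3
C (first-col start): C('$')=0, C('0')=1, C('1')=5, C('2')=11, C('3')=18
L[0]='0': occ=0, LF[0]=C('0')+0=1+0=1
L[1]='1': occ=0, LF[1]=C('1')+0=5+0=5
L[2]='1': occ=1, LF[2]=C('1')+1=5+1=6
L[3]='0': occ=1, LF[3]=C('0')+1=1+1=2
L[4]='1': occ=2, LF[4]=C('1')+2=5+2=7
L[5]='0': occ=2, LF[5]=C('0')+2=1+2=3
L[6]='3': occ=0, LF[6]=C('3')+0=18+0=18
L[7]='3': occ=1, LF[7]=C('3')+1=18+1=19
L[8]='3': occ=2, LF[8]=C('3')+2=18+2=20
L[9]='2': occ=0, LF[9]=C('2')+0=11+0=11
L[10]='$': occ=0, LF[10]=C('$')+0=0+0=0
L[11]='2': occ=1, LF[11]=C('2')+1=11+1=12
L[12]='2': occ=2, LF[12]=C('2')+2=11+2=13
L[13]='1': occ=3, LF[13]=C('1')+3=5+3=8
L[14]='0': occ=3, LF[14]=C('0')+3=1+3=4
L[15]='2': occ=3, LF[15]=C('2')+3=11+3=14
L[16]='1': occ=4, LF[16]=C('1')+4=5+4=9
L[17]='1': occ=5, LF[17]=C('1')+5=5+5=10
L[18]='2': occ=4, LF[18]=C('2')+4=11+4=15
L[19]='2': occ=5, LF[19]=C('2')+5=11+5=16
L[20]='2': occ=6, LF[20]=C('2')+6=11+6=17

Answer: 1 5 6 2 7 3 18 19 20 11 0 12 13 8 4 14 9 10 15 16 17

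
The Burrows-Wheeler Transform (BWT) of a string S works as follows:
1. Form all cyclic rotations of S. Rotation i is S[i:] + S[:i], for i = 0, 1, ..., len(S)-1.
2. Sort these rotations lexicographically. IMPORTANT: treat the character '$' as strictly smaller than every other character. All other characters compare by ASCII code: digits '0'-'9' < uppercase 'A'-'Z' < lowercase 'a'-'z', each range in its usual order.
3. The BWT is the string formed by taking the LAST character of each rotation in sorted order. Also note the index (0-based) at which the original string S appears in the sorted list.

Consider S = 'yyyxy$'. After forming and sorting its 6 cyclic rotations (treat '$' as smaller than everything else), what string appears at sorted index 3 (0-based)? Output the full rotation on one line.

All 6 rotations (rotation i = S[i:]+S[:i]):
  rot[0] = yyyxy$
  rot[1] = yyxy$y
  rot[2] = yxy$yy
  rot[3] = xy$yyy
  rot[4] = y$yyyx
  rot[5] = $yyyxy
Sorted (with $ < everything):
  sorted[0] = $yyyxy
  sorted[1] = xy$yyy
  sorted[2] = y$yyyx
  sorted[3] = yxy$yy
  sorted[4] = yyxy$y
  sorted[5] = yyyxy$
sorted[3] = yxy$yy

Answer: yxy$yy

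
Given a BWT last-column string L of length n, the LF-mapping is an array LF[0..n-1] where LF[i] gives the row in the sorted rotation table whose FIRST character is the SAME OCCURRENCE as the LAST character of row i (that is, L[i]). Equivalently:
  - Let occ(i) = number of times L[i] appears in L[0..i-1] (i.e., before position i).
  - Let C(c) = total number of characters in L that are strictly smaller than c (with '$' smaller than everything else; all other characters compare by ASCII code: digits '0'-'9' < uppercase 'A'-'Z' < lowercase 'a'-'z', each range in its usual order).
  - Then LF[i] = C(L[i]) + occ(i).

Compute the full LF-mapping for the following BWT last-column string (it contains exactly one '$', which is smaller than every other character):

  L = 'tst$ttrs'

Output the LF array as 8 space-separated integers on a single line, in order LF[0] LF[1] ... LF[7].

Char counts: '$':1, 'r':1, 's':2, 't':4
C (first-col start): C('$')=0, C('r')=1, C('s')=2, C('t')=4
L[0]='t': occ=0, LF[0]=C('t')+0=4+0=4
L[1]='s': occ=0, LF[1]=C('s')+0=2+0=2
L[2]='t': occ=1, LF[2]=C('t')+1=4+1=5
L[3]='$': occ=0, LF[3]=C('$')+0=0+0=0
L[4]='t': occ=2, LF[4]=C('t')+2=4+2=6
L[5]='t': occ=3, LF[5]=C('t')+3=4+3=7
L[6]='r': occ=0, LF[6]=C('r')+0=1+0=1
L[7]='s': occ=1, LF[7]=C('s')+1=2+1=3

Answer: 4 2 5 0 6 7 1 3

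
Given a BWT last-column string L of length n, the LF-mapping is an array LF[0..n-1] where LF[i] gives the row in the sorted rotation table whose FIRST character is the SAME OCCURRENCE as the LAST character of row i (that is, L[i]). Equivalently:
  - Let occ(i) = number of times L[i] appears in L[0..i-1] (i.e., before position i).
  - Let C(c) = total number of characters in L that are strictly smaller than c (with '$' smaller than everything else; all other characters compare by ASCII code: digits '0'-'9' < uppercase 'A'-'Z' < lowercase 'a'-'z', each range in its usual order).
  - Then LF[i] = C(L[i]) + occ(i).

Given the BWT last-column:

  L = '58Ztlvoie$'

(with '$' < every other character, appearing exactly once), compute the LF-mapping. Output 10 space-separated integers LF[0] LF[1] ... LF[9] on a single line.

Char counts: '$':1, '5':1, '8':1, 'Z':1, 'e':1, 'i':1, 'l':1, 'o':1, 't':1, 'v':1
C (first-col start): C('$')=0, C('5')=1, C('8')=2, C('Z')=3, C('e')=4, C('i')=5, C('l')=6, C('o')=7, C('t')=8, C('v')=9
L[0]='5': occ=0, LF[0]=C('5')+0=1+0=1
L[1]='8': occ=0, LF[1]=C('8')+0=2+0=2
L[2]='Z': occ=0, LF[2]=C('Z')+0=3+0=3
L[3]='t': occ=0, LF[3]=C('t')+0=8+0=8
L[4]='l': occ=0, LF[4]=C('l')+0=6+0=6
L[5]='v': occ=0, LF[5]=C('v')+0=9+0=9
L[6]='o': occ=0, LF[6]=C('o')+0=7+0=7
L[7]='i': occ=0, LF[7]=C('i')+0=5+0=5
L[8]='e': occ=0, LF[8]=C('e')+0=4+0=4
L[9]='$': occ=0, LF[9]=C('$')+0=0+0=0

Answer: 1 2 3 8 6 9 7 5 4 0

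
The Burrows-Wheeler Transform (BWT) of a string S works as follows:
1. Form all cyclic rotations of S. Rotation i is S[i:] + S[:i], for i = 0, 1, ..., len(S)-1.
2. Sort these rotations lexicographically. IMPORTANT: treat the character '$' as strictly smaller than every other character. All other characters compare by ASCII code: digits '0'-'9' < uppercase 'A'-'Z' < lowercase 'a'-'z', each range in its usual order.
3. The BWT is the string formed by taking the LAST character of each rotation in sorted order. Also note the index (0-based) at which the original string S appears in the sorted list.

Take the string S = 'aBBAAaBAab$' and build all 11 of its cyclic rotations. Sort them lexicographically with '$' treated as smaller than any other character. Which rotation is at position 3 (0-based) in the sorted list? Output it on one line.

All 11 rotations (rotation i = S[i:]+S[:i]):
  rot[0] = aBBAAaBAab$
  rot[1] = BBAAaBAab$a
  rot[2] = BAAaBAab$aB
  rot[3] = AAaBAab$aBB
  rot[4] = AaBAab$aBBA
  rot[5] = aBAab$aBBAA
  rot[6] = BAab$aBBAAa
  rot[7] = Aab$aBBAAaB
  rot[8] = ab$aBBAAaBA
  rot[9] = b$aBBAAaBAa
  rot[10] = $aBBAAaBAab
Sorted (with $ < everything):
  sorted[0] = $aBBAAaBAab
  sorted[1] = AAaBAab$aBB
  sorted[2] = AaBAab$aBBA
  sorted[3] = Aab$aBBAAaB
  sorted[4] = BAAaBAab$aB
  sorted[5] = BAab$aBBAAa
  sorted[6] = BBAAaBAab$a
  sorted[7] = aBAab$aBBAA
  sorted[8] = aBBAAaBAab$
  sorted[9] = ab$aBBAAaBA
  sorted[10] = b$aBBAAaBAa
sorted[3] = Aab$aBBAAaB

Answer: Aab$aBBAAaB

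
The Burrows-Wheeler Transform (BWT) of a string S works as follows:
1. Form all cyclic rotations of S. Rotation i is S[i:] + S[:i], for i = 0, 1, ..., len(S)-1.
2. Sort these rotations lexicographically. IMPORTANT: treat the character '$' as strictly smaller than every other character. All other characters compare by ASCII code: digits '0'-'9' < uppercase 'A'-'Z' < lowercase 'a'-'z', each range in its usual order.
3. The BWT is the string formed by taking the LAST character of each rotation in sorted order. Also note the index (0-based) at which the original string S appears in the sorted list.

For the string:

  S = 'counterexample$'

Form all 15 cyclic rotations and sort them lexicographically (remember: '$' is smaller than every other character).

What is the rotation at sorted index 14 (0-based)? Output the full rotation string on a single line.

All 15 rotations (rotation i = S[i:]+S[:i]):
  rot[0] = counterexample$
  rot[1] = ounterexample$c
  rot[2] = unterexample$co
  rot[3] = nterexample$cou
  rot[4] = terexample$coun
  rot[5] = erexample$count
  rot[6] = rexample$counte
  rot[7] = example$counter
  rot[8] = xample$countere
  rot[9] = ample$counterex
  rot[10] = mple$counterexa
  rot[11] = ple$counterexam
  rot[12] = le$counterexamp
  rot[13] = e$counterexampl
  rot[14] = $counterexample
Sorted (with $ < everything):
  sorted[0] = $counterexample
  sorted[1] = ample$counterex
  sorted[2] = counterexample$
  sorted[3] = e$counterexampl
  sorted[4] = erexample$count
  sorted[5] = example$counter
  sorted[6] = le$counterexamp
  sorted[7] = mple$counterexa
  sorted[8] = nterexample$cou
  sorted[9] = ounterexample$c
  sorted[10] = ple$counterexam
  sorted[11] = rexample$counte
  sorted[12] = terexample$coun
  sorted[13] = unterexample$co
  sorted[14] = xample$countere
sorted[14] = xample$countere

Answer: xample$countere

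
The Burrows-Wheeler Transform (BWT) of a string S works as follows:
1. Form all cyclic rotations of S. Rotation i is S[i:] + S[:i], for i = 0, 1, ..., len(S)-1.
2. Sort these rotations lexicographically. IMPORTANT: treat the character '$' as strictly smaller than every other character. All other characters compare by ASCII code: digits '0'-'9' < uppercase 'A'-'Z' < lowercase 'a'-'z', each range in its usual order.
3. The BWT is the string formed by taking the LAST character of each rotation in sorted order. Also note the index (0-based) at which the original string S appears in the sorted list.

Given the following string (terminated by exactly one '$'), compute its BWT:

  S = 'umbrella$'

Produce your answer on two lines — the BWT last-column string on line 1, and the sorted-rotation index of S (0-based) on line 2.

Answer: almrleub$
8

Derivation:
All 9 rotations (rotation i = S[i:]+S[:i]):
  rot[0] = umbrella$
  rot[1] = mbrella$u
  rot[2] = brella$um
  rot[3] = rella$umb
  rot[4] = ella$umbr
  rot[5] = lla$umbre
  rot[6] = la$umbrel
  rot[7] = a$umbrell
  rot[8] = $umbrella
Sorted (with $ < everything):
  sorted[0] = $umbrella  (last char: 'a')
  sorted[1] = a$umbrell  (last char: 'l')
  sorted[2] = brella$um  (last char: 'm')
  sorted[3] = ella$umbr  (last char: 'r')
  sorted[4] = la$umbrel  (last char: 'l')
  sorted[5] = lla$umbre  (last char: 'e')
  sorted[6] = mbrella$u  (last char: 'u')
  sorted[7] = rella$umb  (last char: 'b')
  sorted[8] = umbrella$  (last char: '$')
Last column: almrleub$
Original string S is at sorted index 8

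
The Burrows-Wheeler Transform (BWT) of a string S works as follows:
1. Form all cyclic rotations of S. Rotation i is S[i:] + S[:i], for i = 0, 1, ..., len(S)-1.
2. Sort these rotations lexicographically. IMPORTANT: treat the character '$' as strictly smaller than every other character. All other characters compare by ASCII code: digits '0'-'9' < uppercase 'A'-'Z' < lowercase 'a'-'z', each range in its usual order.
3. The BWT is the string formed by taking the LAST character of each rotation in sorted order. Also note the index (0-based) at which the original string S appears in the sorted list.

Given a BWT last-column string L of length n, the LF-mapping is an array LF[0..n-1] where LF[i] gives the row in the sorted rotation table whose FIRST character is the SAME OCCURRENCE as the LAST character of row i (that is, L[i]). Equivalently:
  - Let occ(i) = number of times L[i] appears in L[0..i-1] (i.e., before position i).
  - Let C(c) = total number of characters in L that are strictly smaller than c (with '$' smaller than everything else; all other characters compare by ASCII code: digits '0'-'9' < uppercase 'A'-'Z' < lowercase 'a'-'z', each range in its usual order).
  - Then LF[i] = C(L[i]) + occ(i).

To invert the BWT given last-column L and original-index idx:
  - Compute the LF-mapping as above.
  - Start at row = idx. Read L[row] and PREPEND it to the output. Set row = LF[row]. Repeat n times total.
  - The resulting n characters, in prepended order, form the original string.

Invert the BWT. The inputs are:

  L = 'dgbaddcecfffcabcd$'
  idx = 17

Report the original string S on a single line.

LF mapping: 9 17 3 1 10 11 5 13 6 14 15 16 7 2 4 8 12 0
Walk LF starting at row 17, prepending L[row]:
  step 1: row=17, L[17]='$', prepend. Next row=LF[17]=0
  step 2: row=0, L[0]='d', prepend. Next row=LF[0]=9
  step 3: row=9, L[9]='f', prepend. Next row=LF[9]=14
  step 4: row=14, L[14]='b', prepend. Next row=LF[14]=4
  step 5: row=4, L[4]='d', prepend. Next row=LF[4]=10
  step 6: row=10, L[10]='f', prepend. Next row=LF[10]=15
  step 7: row=15, L[15]='c', prepend. Next row=LF[15]=8
  step 8: row=8, L[8]='c', prepend. Next row=LF[8]=6
  step 9: row=6, L[6]='c', prepend. Next row=LF[6]=5
  step 10: row=5, L[5]='d', prepend. Next row=LF[5]=11
  step 11: row=11, L[11]='f', prepend. Next row=LF[11]=16
  step 12: row=16, L[16]='d', prepend. Next row=LF[16]=12
  step 13: row=12, L[12]='c', prepend. Next row=LF[12]=7
  step 14: row=7, L[7]='e', prepend. Next row=LF[7]=13
  step 15: row=13, L[13]='a', prepend. Next row=LF[13]=2
  step 16: row=2, L[2]='b', prepend. Next row=LF[2]=3
  step 17: row=3, L[3]='a', prepend. Next row=LF[3]=1
  step 18: row=1, L[1]='g', prepend. Next row=LF[1]=17
Reversed output: gabaecdfdcccfdbfd$

Answer: gabaecdfdcccfdbfd$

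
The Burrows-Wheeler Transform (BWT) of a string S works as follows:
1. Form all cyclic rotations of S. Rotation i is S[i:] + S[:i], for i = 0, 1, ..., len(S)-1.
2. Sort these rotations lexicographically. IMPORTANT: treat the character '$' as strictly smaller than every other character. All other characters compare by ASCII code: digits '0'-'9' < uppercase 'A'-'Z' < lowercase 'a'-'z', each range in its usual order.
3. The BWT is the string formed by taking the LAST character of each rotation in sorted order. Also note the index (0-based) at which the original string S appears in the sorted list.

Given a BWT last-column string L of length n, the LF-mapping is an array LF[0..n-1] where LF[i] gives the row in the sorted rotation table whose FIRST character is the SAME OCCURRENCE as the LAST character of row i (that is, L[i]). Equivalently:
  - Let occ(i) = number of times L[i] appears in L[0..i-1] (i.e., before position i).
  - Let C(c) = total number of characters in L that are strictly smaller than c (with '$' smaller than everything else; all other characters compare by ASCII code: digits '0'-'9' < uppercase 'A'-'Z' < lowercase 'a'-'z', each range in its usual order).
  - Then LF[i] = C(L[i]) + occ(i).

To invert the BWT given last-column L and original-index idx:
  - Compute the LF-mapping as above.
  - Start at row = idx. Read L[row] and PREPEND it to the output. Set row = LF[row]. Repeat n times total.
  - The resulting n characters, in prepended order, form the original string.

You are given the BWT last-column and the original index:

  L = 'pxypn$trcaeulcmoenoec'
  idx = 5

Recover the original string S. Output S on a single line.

LF mapping: 14 19 20 15 10 0 17 16 2 1 5 18 8 3 9 12 6 11 13 7 4
Walk LF starting at row 5, prepending L[row]:
  step 1: row=5, L[5]='$', prepend. Next row=LF[5]=0
  step 2: row=0, L[0]='p', prepend. Next row=LF[0]=14
  step 3: row=14, L[14]='m', prepend. Next row=LF[14]=9
  step 4: row=9, L[9]='a', prepend. Next row=LF[9]=1
  step 5: row=1, L[1]='x', prepend. Next row=LF[1]=19
  step 6: row=19, L[19]='e', prepend. Next row=LF[19]=7
  step 7: row=7, L[7]='r', prepend. Next row=LF[7]=16
  step 8: row=16, L[16]='e', prepend. Next row=LF[16]=6
  step 9: row=6, L[6]='t', prepend. Next row=LF[6]=17
  step 10: row=17, L[17]='n', prepend. Next row=LF[17]=11
  step 11: row=11, L[11]='u', prepend. Next row=LF[11]=18
  step 12: row=18, L[18]='o', prepend. Next row=LF[18]=13
  step 13: row=13, L[13]='c', prepend. Next row=LF[13]=3
  step 14: row=3, L[3]='p', prepend. Next row=LF[3]=15
  step 15: row=15, L[15]='o', prepend. Next row=LF[15]=12
  step 16: row=12, L[12]='l', prepend. Next row=LF[12]=8
  step 17: row=8, L[8]='c', prepend. Next row=LF[8]=2
  step 18: row=2, L[2]='y', prepend. Next row=LF[2]=20
  step 19: row=20, L[20]='c', prepend. Next row=LF[20]=4
  step 20: row=4, L[4]='n', prepend. Next row=LF[4]=10
  step 21: row=10, L[10]='e', prepend. Next row=LF[10]=5
Reversed output: encyclopcounterexamp$

Answer: encyclopcounterexamp$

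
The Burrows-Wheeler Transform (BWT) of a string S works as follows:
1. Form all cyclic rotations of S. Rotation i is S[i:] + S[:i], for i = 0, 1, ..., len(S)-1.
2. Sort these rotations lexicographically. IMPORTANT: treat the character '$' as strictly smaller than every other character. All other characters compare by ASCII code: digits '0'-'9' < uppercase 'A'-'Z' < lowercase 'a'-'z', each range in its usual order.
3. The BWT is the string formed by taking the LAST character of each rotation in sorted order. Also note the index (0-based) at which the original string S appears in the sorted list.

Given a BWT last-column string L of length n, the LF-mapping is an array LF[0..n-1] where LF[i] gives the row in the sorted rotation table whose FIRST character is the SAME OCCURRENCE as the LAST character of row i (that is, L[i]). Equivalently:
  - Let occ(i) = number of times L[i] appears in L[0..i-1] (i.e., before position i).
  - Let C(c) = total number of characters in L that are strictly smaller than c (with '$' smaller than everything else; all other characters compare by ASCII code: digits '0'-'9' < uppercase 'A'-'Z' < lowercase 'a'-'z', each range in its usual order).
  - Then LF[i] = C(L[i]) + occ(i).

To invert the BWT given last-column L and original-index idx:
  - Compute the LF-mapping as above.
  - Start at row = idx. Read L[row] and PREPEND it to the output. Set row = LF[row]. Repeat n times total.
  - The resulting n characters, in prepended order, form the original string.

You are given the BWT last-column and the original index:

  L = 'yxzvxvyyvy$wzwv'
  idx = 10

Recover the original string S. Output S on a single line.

LF mapping: 9 7 13 1 8 2 10 11 3 12 0 5 14 6 4
Walk LF starting at row 10, prepending L[row]:
  step 1: row=10, L[10]='$', prepend. Next row=LF[10]=0
  step 2: row=0, L[0]='y', prepend. Next row=LF[0]=9
  step 3: row=9, L[9]='y', prepend. Next row=LF[9]=12
  step 4: row=12, L[12]='z', prepend. Next row=LF[12]=14
  step 5: row=14, L[14]='v', prepend. Next row=LF[14]=4
  step 6: row=4, L[4]='x', prepend. Next row=LF[4]=8
  step 7: row=8, L[8]='v', prepend. Next row=LF[8]=3
  step 8: row=3, L[3]='v', prepend. Next row=LF[3]=1
  step 9: row=1, L[1]='x', prepend. Next row=LF[1]=7
  step 10: row=7, L[7]='y', prepend. Next row=LF[7]=11
  step 11: row=11, L[11]='w', prepend. Next row=LF[11]=5
  step 12: row=5, L[5]='v', prepend. Next row=LF[5]=2
  step 13: row=2, L[2]='z', prepend. Next row=LF[2]=13
  step 14: row=13, L[13]='w', prepend. Next row=LF[13]=6
  step 15: row=6, L[6]='y', prepend. Next row=LF[6]=10
Reversed output: ywzvwyxvvxvzyy$

Answer: ywzvwyxvvxvzyy$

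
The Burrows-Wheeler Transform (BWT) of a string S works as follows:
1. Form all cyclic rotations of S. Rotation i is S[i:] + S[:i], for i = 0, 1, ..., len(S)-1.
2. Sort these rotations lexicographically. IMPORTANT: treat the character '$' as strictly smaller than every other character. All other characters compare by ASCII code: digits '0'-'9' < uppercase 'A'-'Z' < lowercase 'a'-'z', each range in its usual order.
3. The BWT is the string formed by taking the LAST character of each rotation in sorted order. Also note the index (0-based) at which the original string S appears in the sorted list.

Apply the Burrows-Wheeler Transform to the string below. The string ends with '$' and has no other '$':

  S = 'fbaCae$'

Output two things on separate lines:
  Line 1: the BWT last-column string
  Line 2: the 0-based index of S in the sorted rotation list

Answer: eabCfa$
6

Derivation:
All 7 rotations (rotation i = S[i:]+S[:i]):
  rot[0] = fbaCae$
  rot[1] = baCae$f
  rot[2] = aCae$fb
  rot[3] = Cae$fba
  rot[4] = ae$fbaC
  rot[5] = e$fbaCa
  rot[6] = $fbaCae
Sorted (with $ < everything):
  sorted[0] = $fbaCae  (last char: 'e')
  sorted[1] = Cae$fba  (last char: 'a')
  sorted[2] = aCae$fb  (last char: 'b')
  sorted[3] = ae$fbaC  (last char: 'C')
  sorted[4] = baCae$f  (last char: 'f')
  sorted[5] = e$fbaCa  (last char: 'a')
  sorted[6] = fbaCae$  (last char: '$')
Last column: eabCfa$
Original string S is at sorted index 6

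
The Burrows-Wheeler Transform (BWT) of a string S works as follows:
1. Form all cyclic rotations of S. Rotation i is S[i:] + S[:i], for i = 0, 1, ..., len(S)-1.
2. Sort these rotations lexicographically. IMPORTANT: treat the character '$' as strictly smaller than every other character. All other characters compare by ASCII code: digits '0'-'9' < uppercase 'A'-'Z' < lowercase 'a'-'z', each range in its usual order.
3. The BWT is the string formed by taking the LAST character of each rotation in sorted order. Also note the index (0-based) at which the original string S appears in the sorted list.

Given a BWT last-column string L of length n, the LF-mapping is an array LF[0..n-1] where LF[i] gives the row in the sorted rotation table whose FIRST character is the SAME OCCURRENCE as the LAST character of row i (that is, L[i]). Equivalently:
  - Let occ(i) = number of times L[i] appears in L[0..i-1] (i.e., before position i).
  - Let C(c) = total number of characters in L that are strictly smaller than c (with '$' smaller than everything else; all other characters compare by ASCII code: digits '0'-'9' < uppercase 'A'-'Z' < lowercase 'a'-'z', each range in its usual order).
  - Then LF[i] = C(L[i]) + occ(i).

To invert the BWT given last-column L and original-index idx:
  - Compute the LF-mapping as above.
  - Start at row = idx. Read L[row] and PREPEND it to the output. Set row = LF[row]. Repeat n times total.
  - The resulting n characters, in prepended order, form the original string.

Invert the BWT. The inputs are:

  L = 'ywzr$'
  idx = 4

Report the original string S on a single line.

LF mapping: 3 2 4 1 0
Walk LF starting at row 4, prepending L[row]:
  step 1: row=4, L[4]='$', prepend. Next row=LF[4]=0
  step 2: row=0, L[0]='y', prepend. Next row=LF[0]=3
  step 3: row=3, L[3]='r', prepend. Next row=LF[3]=1
  step 4: row=1, L[1]='w', prepend. Next row=LF[1]=2
  step 5: row=2, L[2]='z', prepend. Next row=LF[2]=4
Reversed output: zwry$

Answer: zwry$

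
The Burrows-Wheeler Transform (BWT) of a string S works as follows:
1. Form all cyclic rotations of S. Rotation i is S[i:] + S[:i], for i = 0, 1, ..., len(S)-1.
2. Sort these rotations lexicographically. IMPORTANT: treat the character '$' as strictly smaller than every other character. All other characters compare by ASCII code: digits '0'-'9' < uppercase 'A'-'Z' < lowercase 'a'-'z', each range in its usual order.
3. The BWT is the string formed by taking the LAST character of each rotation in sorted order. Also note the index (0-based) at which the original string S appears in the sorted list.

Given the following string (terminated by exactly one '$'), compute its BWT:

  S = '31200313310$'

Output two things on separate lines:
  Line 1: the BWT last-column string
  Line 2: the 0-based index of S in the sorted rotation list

Answer: 012033313$01
9

Derivation:
All 12 rotations (rotation i = S[i:]+S[:i]):
  rot[0] = 31200313310$
  rot[1] = 1200313310$3
  rot[2] = 200313310$31
  rot[3] = 00313310$312
  rot[4] = 0313310$3120
  rot[5] = 313310$31200
  rot[6] = 13310$312003
  rot[7] = 3310$3120031
  rot[8] = 310$31200313
  rot[9] = 10$312003133
  rot[10] = 0$3120031331
  rot[11] = $31200313310
Sorted (with $ < everything):
  sorted[0] = $31200313310  (last char: '0')
  sorted[1] = 0$3120031331  (last char: '1')
  sorted[2] = 00313310$312  (last char: '2')
  sorted[3] = 0313310$3120  (last char: '0')
  sorted[4] = 10$312003133  (last char: '3')
  sorted[5] = 1200313310$3  (last char: '3')
  sorted[6] = 13310$312003  (last char: '3')
  sorted[7] = 200313310$31  (last char: '1')
  sorted[8] = 310$31200313  (last char: '3')
  sorted[9] = 31200313310$  (last char: '$')
  sorted[10] = 313310$31200  (last char: '0')
  sorted[11] = 3310$3120031  (last char: '1')
Last column: 012033313$01
Original string S is at sorted index 9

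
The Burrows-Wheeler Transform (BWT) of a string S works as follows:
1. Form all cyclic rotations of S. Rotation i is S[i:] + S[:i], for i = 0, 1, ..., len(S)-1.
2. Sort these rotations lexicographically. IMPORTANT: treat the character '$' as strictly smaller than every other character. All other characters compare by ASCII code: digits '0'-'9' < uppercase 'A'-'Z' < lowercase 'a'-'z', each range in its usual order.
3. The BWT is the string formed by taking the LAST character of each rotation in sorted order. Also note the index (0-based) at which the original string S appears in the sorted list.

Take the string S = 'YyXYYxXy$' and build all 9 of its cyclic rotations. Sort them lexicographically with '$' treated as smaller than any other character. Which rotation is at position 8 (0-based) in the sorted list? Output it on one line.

Answer: yXYYxXy$Y

Derivation:
All 9 rotations (rotation i = S[i:]+S[:i]):
  rot[0] = YyXYYxXy$
  rot[1] = yXYYxXy$Y
  rot[2] = XYYxXy$Yy
  rot[3] = YYxXy$YyX
  rot[4] = YxXy$YyXY
  rot[5] = xXy$YyXYY
  rot[6] = Xy$YyXYYx
  rot[7] = y$YyXYYxX
  rot[8] = $YyXYYxXy
Sorted (with $ < everything):
  sorted[0] = $YyXYYxXy
  sorted[1] = XYYxXy$Yy
  sorted[2] = Xy$YyXYYx
  sorted[3] = YYxXy$YyX
  sorted[4] = YxXy$YyXY
  sorted[5] = YyXYYxXy$
  sorted[6] = xXy$YyXYY
  sorted[7] = y$YyXYYxX
  sorted[8] = yXYYxXy$Y
sorted[8] = yXYYxXy$Y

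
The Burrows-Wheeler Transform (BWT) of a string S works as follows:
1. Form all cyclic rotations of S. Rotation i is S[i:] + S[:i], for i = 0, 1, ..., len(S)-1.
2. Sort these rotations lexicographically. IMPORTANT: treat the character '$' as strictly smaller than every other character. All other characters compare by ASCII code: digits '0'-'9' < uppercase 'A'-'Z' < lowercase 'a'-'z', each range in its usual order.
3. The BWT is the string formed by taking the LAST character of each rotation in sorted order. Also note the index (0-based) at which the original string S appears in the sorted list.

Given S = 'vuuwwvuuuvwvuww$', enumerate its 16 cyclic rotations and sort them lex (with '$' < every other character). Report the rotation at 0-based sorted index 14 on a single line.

Answer: ww$vuuwwvuuuvwvu

Derivation:
All 16 rotations (rotation i = S[i:]+S[:i]):
  rot[0] = vuuwwvuuuvwvuww$
  rot[1] = uuwwvuuuvwvuww$v
  rot[2] = uwwvuuuvwvuww$vu
  rot[3] = wwvuuuvwvuww$vuu
  rot[4] = wvuuuvwvuww$vuuw
  rot[5] = vuuuvwvuww$vuuww
  rot[6] = uuuvwvuww$vuuwwv
  rot[7] = uuvwvuww$vuuwwvu
  rot[8] = uvwvuww$vuuwwvuu
  rot[9] = vwvuww$vuuwwvuuu
  rot[10] = wvuww$vuuwwvuuuv
  rot[11] = vuww$vuuwwvuuuvw
  rot[12] = uww$vuuwwvuuuvwv
  rot[13] = ww$vuuwwvuuuvwvu
  rot[14] = w$vuuwwvuuuvwvuw
  rot[15] = $vuuwwvuuuvwvuww
Sorted (with $ < everything):
  sorted[0] = $vuuwwvuuuvwvuww
  sorted[1] = uuuvwvuww$vuuwwv
  sorted[2] = uuvwvuww$vuuwwvu
  sorted[3] = uuwwvuuuvwvuww$v
  sorted[4] = uvwvuww$vuuwwvuu
  sorted[5] = uww$vuuwwvuuuvwv
  sorted[6] = uwwvuuuvwvuww$vu
  sorted[7] = vuuuvwvuww$vuuww
  sorted[8] = vuuwwvuuuvwvuww$
  sorted[9] = vuww$vuuwwvuuuvw
  sorted[10] = vwvuww$vuuwwvuuu
  sorted[11] = w$vuuwwvuuuvwvuw
  sorted[12] = wvuuuvwvuww$vuuw
  sorted[13] = wvuww$vuuwwvuuuv
  sorted[14] = ww$vuuwwvuuuvwvu
  sorted[15] = wwvuuuvwvuww$vuu
sorted[14] = ww$vuuwwvuuuvwvu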